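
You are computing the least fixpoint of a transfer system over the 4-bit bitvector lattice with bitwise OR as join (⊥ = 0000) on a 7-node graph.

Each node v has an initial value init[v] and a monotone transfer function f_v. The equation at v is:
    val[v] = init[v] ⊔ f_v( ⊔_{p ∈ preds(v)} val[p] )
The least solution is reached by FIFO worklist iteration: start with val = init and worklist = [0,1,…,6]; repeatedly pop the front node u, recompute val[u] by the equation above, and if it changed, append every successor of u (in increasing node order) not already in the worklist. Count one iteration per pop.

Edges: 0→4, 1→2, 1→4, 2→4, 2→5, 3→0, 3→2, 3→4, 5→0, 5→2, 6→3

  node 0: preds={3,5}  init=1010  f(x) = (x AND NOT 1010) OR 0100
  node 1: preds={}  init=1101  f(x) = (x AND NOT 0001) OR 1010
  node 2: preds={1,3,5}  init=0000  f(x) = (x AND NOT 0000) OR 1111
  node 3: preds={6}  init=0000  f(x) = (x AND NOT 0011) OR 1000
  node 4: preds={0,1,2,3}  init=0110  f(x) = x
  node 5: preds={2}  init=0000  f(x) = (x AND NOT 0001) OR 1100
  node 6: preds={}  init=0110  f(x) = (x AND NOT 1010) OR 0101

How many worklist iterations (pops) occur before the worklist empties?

10

Iteration log — 10 steps:
  step 1. node 0  ⊔preds=0000  new=1110  old=1010  +wl: 
  step 2. node 1  ⊔preds=0000  new=1111  old=1101  +wl: 
  step 3. node 2  ⊔preds=1111  new=1111  old=0000  +wl: 
  step 4. node 3  ⊔preds=0110  new=1100  old=0000  +wl: 0,2
  step 5. node 4  ⊔preds=1111  new=1111  old=0110  +wl: 
  step 6. node 5  ⊔preds=1111  new=1110  old=0000  +wl: 
  step 7. node 6  ⊔preds=0000  new=0111  old=0110  +wl: 3
  step 8. node 0  ⊔preds=1110  new=1110  stable
  step 9. node 2  ⊔preds=1111  new=1111  stable
  step 10. node 3  ⊔preds=0111  new=1100  stable

Least fixpoint reached:
  node 0: 1110
  node 1: 1111
  node 2: 1111
  node 3: 1100
  node 4: 1111
  node 5: 1110
  node 6: 0111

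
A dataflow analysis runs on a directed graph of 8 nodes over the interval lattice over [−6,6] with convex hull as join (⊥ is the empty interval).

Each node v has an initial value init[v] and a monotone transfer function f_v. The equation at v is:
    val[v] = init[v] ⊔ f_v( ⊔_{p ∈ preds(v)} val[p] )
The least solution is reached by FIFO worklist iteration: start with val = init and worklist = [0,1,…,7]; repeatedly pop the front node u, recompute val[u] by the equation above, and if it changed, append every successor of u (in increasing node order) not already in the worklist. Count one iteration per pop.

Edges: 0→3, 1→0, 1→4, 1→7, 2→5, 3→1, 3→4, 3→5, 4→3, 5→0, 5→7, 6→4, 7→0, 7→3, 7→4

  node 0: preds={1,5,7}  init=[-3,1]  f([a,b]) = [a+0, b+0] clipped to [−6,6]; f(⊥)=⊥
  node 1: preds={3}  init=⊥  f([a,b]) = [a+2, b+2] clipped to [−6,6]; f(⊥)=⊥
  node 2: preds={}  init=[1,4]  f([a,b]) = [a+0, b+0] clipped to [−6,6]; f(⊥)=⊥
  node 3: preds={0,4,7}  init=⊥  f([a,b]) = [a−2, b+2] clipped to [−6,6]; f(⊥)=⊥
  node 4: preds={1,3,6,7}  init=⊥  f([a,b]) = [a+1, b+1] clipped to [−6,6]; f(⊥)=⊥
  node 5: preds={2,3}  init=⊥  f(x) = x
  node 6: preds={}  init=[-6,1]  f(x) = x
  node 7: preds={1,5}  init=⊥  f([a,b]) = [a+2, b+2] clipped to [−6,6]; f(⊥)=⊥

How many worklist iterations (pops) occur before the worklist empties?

22

Iteration log — 22 steps:
  step 1. node 0  ⊔preds=⊥  new=[-3,1]  stable
  step 2. node 1  ⊔preds=⊥  new=⊥  stable
  step 3. node 2  ⊔preds=⊥  new=[1,4]  stable
  step 4. node 3  ⊔preds=[-3,1]  new=[-5,3]  old=⊥  +wl: 1
  step 5. node 4  ⊔preds=[-6,3]  new=[-5,4]  old=⊥  +wl: 3
  step 6. node 5  ⊔preds=[-5,4]  new=[-5,4]  old=⊥  +wl: 0
  step 7. node 6  ⊔preds=⊥  new=[-6,1]  stable
  step 8. node 7  ⊔preds=[-5,4]  new=[-3,6]  old=⊥  +wl: 4
  step 9. node 1  ⊔preds=[-5,3]  new=[-3,5]  old=⊥  +wl: 7
  step 10. node 3  ⊔preds=[-5,6]  new=[-6,6]  old=[-5,3]  +wl: 1,5
  step 11. node 0  ⊔preds=[-5,6]  new=[-5,6]  old=[-3,1]  +wl: 3
  step 12. node 4  ⊔preds=[-6,6]  new=[-5,6]  old=[-5,4]  +wl: 
  step 13. node 7  ⊔preds=[-5,5]  new=[-3,6]  stable
  step 14. node 1  ⊔preds=[-6,6]  new=[-4,6]  old=[-3,5]  +wl: 0,4,7
  step 15. node 5  ⊔preds=[-6,6]  new=[-6,6]  old=[-5,4]  +wl: 
  step 16. node 3  ⊔preds=[-5,6]  new=[-6,6]  stable
  step 17. node 0  ⊔preds=[-6,6]  new=[-6,6]  old=[-5,6]  +wl: 3
  step 18. node 4  ⊔preds=[-6,6]  new=[-5,6]  stable
  step 19. node 7  ⊔preds=[-6,6]  new=[-4,6]  old=[-3,6]  +wl: 0,4
  step 20. node 3  ⊔preds=[-6,6]  new=[-6,6]  stable
  step 21. node 0  ⊔preds=[-6,6]  new=[-6,6]  stable
  step 22. node 4  ⊔preds=[-6,6]  new=[-5,6]  stable

Least fixpoint reached:
  node 0: [-6,6]
  node 1: [-4,6]
  node 2: [1,4]
  node 3: [-6,6]
  node 4: [-5,6]
  node 5: [-6,6]
  node 6: [-6,1]
  node 7: [-4,6]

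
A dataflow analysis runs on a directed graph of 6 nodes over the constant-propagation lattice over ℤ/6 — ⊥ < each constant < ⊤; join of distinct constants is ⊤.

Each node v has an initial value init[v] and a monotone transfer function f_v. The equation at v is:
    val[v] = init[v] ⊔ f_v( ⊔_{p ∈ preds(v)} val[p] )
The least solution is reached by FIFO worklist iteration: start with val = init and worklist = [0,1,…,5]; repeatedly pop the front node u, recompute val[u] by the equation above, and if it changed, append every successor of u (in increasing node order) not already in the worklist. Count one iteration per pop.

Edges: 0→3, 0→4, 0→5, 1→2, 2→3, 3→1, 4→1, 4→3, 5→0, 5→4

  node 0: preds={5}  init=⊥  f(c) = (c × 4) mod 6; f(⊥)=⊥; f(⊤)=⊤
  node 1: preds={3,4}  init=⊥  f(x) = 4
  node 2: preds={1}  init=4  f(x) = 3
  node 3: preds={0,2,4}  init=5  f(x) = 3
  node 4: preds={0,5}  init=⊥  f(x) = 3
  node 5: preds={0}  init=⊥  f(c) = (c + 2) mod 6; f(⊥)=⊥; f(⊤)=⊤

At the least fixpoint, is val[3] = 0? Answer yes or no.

Trace (8 dequeues):
  [1] u=0 | in ⊥ | out ⊥ | ==
  [2] u=1 | in 5 | out 4 | prev ⊥ | push {}
  [3] u=2 | in 4 | out ⊤ | prev 4 | push {}
  [4] u=3 | in ⊤ | out ⊤ | prev 5 | push {1}
  [5] u=4 | in ⊥ | out 3 | prev ⊥ | push {3}
  [6] u=5 | in ⊥ | out ⊥ | ==
  [7] u=1 | in ⊤ | out 4 | ==
  [8] u=3 | in ⊤ | out ⊤ | ==

Converged values:
  [0] ⊥
  [1] 4
  [2] ⊤
  [3] ⊤
  [4] 3
  [5] ⊥

no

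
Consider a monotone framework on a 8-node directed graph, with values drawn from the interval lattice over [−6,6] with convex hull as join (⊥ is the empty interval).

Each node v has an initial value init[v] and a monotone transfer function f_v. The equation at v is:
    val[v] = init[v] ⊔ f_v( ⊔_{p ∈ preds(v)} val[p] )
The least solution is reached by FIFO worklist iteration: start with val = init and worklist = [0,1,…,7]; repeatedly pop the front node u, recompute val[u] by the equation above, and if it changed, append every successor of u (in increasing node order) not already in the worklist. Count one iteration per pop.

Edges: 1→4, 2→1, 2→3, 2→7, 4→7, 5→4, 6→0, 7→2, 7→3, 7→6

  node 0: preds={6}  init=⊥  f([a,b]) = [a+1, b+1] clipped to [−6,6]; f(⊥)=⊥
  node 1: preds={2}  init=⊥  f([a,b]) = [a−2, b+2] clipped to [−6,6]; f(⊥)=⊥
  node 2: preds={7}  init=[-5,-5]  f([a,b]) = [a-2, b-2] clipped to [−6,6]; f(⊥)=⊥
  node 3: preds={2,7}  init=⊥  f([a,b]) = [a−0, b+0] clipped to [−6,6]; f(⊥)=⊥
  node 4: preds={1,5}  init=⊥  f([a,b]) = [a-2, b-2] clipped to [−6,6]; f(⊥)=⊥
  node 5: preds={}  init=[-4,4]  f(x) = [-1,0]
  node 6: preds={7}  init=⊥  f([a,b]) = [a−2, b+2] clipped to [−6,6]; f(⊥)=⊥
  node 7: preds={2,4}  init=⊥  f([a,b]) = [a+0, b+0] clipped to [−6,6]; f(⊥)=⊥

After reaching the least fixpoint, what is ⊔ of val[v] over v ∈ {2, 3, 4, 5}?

Trace (15 dequeues):
  [1] u=0 | in ⊥ | out ⊥ | ==
  [2] u=1 | in [-5,-5] | out [-6,-3] | prev ⊥ | push {}
  [3] u=2 | in ⊥ | out [-5,-5] | ==
  [4] u=3 | in [-5,-5] | out [-5,-5] | prev ⊥ | push {}
  [5] u=4 | in [-6,4] | out [-6,2] | prev ⊥ | push {}
  [6] u=5 | in ⊥ | out [-4,4] | ==
  [7] u=6 | in ⊥ | out ⊥ | ==
  [8] u=7 | in [-6,2] | out [-6,2] | prev ⊥ | push {2,3,6}
  [9] u=2 | in [-6,2] | out [-6,0] | prev [-5,-5] | push {1,7}
  [10] u=3 | in [-6,2] | out [-6,2] | prev [-5,-5] | push {}
  [11] u=6 | in [-6,2] | out [-6,4] | prev ⊥ | push {0}
  [12] u=1 | in [-6,0] | out [-6,2] | prev [-6,-3] | push {4}
  [13] u=7 | in [-6,2] | out [-6,2] | ==
  [14] u=0 | in [-6,4] | out [-5,5] | prev ⊥ | push {}
  [15] u=4 | in [-6,4] | out [-6,2] | ==

Converged values:
  [0] [-5,5]
  [1] [-6,2]
  [2] [-6,0]
  [3] [-6,2]
  [4] [-6,2]
  [5] [-4,4]
  [6] [-6,4]
  [7] [-6,2]

[-6,4]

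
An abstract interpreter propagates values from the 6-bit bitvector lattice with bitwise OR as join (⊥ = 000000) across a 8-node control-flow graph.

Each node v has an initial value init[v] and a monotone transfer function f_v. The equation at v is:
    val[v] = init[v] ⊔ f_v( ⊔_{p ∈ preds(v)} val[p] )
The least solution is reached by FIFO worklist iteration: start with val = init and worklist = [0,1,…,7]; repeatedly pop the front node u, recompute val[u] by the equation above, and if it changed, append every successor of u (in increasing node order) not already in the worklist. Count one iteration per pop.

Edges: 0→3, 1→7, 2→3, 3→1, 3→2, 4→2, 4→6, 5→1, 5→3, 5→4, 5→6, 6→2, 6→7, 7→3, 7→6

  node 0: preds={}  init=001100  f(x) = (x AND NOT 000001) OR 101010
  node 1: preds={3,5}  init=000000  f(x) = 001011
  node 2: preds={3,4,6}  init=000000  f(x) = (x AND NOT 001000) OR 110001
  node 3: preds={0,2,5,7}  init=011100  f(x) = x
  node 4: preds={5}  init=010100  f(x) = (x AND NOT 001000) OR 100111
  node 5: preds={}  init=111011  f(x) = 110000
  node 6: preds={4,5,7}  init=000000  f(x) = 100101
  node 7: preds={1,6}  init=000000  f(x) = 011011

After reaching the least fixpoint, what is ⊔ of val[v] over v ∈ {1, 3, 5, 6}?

111111

Iteration log — 12 steps:
  step 1. node 0  ⊔preds=000000  new=101110  old=001100  +wl: 
  step 2. node 1  ⊔preds=111111  new=001011  old=000000  +wl: 
  step 3. node 2  ⊔preds=011100  new=110101  old=000000  +wl: 
  step 4. node 3  ⊔preds=111111  new=111111  old=011100  +wl: 1,2
  step 5. node 4  ⊔preds=111011  new=110111  old=010100  +wl: 
  step 6. node 5  ⊔preds=000000  new=111011  stable
  step 7. node 6  ⊔preds=111111  new=100101  old=000000  +wl: 
  step 8. node 7  ⊔preds=101111  new=011011  old=000000  +wl: 3,6
  step 9. node 1  ⊔preds=111111  new=001011  stable
  step 10. node 2  ⊔preds=111111  new=110111  old=110101  +wl: 
  step 11. node 3  ⊔preds=111111  new=111111  stable
  step 12. node 6  ⊔preds=111111  new=100101  stable

Least fixpoint reached:
  node 0: 101110
  node 1: 001011
  node 2: 110111
  node 3: 111111
  node 4: 110111
  node 5: 111011
  node 6: 100101
  node 7: 011011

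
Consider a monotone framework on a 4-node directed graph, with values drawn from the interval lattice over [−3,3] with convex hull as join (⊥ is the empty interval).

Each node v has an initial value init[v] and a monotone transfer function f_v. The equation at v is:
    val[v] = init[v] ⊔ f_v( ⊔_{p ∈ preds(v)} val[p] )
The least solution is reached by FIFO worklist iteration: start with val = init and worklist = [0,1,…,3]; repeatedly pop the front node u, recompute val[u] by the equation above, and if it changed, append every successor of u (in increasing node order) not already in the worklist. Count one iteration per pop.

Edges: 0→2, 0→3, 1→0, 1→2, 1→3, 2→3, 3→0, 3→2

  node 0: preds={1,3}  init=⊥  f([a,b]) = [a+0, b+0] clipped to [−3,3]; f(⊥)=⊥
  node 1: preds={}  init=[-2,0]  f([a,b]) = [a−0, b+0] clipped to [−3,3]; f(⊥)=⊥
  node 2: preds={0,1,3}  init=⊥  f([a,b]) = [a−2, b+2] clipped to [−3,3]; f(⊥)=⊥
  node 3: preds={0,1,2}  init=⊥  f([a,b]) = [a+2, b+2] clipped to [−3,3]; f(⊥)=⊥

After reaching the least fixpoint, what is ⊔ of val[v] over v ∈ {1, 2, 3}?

[-3,3]

Iteration log — 7 steps:
  step 1. node 0  ⊔preds=[-2,0]  new=[-2,0]  old=⊥  +wl: 
  step 2. node 1  ⊔preds=⊥  new=[-2,0]  stable
  step 3. node 2  ⊔preds=[-2,0]  new=[-3,2]  old=⊥  +wl: 
  step 4. node 3  ⊔preds=[-3,2]  new=[-1,3]  old=⊥  +wl: 0,2
  step 5. node 0  ⊔preds=[-2,3]  new=[-2,3]  old=[-2,0]  +wl: 3
  step 6. node 2  ⊔preds=[-2,3]  new=[-3,3]  old=[-3,2]  +wl: 
  step 7. node 3  ⊔preds=[-3,3]  new=[-1,3]  stable

Least fixpoint reached:
  node 0: [-2,3]
  node 1: [-2,0]
  node 2: [-3,3]
  node 3: [-1,3]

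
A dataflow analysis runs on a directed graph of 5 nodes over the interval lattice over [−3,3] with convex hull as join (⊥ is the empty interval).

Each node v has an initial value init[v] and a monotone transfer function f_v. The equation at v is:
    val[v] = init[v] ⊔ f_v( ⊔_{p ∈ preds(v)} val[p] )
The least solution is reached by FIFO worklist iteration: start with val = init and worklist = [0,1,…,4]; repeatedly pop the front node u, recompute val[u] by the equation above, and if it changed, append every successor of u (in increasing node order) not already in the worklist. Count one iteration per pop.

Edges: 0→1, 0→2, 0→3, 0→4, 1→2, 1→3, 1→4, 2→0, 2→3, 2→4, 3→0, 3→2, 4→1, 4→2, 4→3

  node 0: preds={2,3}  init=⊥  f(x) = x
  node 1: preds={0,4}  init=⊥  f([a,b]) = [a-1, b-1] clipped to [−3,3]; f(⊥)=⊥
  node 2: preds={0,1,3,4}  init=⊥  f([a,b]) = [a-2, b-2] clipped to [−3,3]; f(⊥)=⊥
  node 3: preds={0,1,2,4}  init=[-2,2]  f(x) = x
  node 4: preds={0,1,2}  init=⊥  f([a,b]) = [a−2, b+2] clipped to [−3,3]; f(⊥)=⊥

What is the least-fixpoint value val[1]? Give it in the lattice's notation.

Worklist (15 pops):
  #1 pop 0: in=[-2,2] → [-2,2] (was ⊥); enqueue []
  #2 pop 1: in=[-2,2] → [-3,1] (was ⊥); enqueue []
  #3 pop 2: in=[-3,2] → [-3,0] (was ⊥); enqueue [0]
  #4 pop 3: in=[-3,2] → [-3,2] (was [-2,2]); enqueue [2]
  #5 pop 4: in=[-3,2] → [-3,3] (was ⊥); enqueue [1,3]
  #6 pop 0: in=[-3,2] → [-3,2] (was [-2,2]); enqueue [4]
  #7 pop 2: in=[-3,3] → [-3,1] (was [-3,0]); enqueue [0]
  #8 pop 1: in=[-3,3] → [-3,2] (was [-3,1]); enqueue [2]
  #9 pop 3: in=[-3,3] → [-3,3] (was [-3,2]); enqueue []
  #10 pop 4: in=[-3,2] → [-3,3] (no change)
  #11 pop 0: in=[-3,3] → [-3,3] (was [-3,2]); enqueue [1,3,4]
  #12 pop 2: in=[-3,3] → [-3,1] (no change)
  #13 pop 1: in=[-3,3] → [-3,2] (no change)
  #14 pop 3: in=[-3,3] → [-3,3] (no change)
  #15 pop 4: in=[-3,3] → [-3,3] (no change)

Fixpoint:
  val[0] = [-3,3]
  val[1] = [-3,2]
  val[2] = [-3,1]
  val[3] = [-3,3]
  val[4] = [-3,3]

[-3,2]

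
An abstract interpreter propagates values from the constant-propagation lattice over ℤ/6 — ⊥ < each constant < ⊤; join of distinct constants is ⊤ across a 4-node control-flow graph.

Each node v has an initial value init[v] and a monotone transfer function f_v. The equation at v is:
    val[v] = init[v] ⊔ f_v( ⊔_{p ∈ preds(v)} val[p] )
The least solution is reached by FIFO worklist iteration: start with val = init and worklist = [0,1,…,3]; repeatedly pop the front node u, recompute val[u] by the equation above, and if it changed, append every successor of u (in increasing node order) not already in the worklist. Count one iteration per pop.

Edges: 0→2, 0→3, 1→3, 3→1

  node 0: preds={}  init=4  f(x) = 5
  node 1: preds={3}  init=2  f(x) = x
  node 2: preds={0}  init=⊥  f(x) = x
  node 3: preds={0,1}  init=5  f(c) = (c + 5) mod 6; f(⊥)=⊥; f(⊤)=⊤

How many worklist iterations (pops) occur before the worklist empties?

Trace (5 dequeues):
  [1] u=0 | in ⊥ | out ⊤ | prev 4 | push {}
  [2] u=1 | in 5 | out ⊤ | prev 2 | push {}
  [3] u=2 | in ⊤ | out ⊤ | prev ⊥ | push {}
  [4] u=3 | in ⊤ | out ⊤ | prev 5 | push {1}
  [5] u=1 | in ⊤ | out ⊤ | ==

Converged values:
  [0] ⊤
  [1] ⊤
  [2] ⊤
  [3] ⊤

5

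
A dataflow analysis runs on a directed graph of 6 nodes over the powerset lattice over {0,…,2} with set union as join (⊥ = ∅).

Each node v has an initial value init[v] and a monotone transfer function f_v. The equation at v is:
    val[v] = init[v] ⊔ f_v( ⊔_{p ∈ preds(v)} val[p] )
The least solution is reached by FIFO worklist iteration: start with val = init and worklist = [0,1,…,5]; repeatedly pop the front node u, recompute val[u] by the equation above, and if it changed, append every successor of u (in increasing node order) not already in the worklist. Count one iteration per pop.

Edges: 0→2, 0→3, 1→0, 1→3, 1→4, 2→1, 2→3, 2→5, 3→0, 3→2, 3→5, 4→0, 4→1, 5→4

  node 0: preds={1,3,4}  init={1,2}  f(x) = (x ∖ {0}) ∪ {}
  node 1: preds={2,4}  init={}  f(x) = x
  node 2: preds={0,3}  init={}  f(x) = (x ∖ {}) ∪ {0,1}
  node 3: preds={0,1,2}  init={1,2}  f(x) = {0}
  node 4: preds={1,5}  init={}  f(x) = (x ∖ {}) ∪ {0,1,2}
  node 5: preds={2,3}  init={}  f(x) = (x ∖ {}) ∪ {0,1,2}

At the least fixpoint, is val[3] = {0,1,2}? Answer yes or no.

yes

Iteration log — 11 steps:
  step 1. node 0  ⊔preds={1,2}  new={1,2}  stable
  step 2. node 1  ⊔preds={}  new={}  stable
  step 3. node 2  ⊔preds={1,2}  new={0,1,2}  old={}  +wl: 1
  step 4. node 3  ⊔preds={0,1,2}  new={0,1,2}  old={1,2}  +wl: 0,2
  step 5. node 4  ⊔preds={}  new={0,1,2}  old={}  +wl: 
  step 6. node 5  ⊔preds={0,1,2}  new={0,1,2}  old={}  +wl: 4
  step 7. node 1  ⊔preds={0,1,2}  new={0,1,2}  old={}  +wl: 3
  step 8. node 0  ⊔preds={0,1,2}  new={1,2}  stable
  step 9. node 2  ⊔preds={0,1,2}  new={0,1,2}  stable
  step 10. node 4  ⊔preds={0,1,2}  new={0,1,2}  stable
  step 11. node 3  ⊔preds={0,1,2}  new={0,1,2}  stable

Least fixpoint reached:
  node 0: {1,2}
  node 1: {0,1,2}
  node 2: {0,1,2}
  node 3: {0,1,2}
  node 4: {0,1,2}
  node 5: {0,1,2}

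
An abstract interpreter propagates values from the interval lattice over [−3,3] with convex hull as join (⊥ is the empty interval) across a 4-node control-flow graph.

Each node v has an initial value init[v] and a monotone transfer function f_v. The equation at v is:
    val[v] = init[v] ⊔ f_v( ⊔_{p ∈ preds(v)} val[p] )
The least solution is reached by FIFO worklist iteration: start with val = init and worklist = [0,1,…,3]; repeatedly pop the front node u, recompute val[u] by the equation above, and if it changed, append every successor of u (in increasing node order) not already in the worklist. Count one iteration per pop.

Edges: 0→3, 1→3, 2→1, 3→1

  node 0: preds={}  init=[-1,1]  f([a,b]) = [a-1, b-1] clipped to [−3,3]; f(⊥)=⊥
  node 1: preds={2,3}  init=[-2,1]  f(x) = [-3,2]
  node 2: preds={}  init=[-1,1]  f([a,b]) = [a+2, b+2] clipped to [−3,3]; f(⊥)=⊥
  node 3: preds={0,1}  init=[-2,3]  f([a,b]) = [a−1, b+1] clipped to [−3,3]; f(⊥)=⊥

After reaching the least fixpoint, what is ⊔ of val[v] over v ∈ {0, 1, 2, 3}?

[-3,3]

Trace (5 dequeues):
  [1] u=0 | in ⊥ | out [-1,1] | ==
  [2] u=1 | in [-2,3] | out [-3,2] | prev [-2,1] | push {}
  [3] u=2 | in ⊥ | out [-1,1] | ==
  [4] u=3 | in [-3,2] | out [-3,3] | prev [-2,3] | push {1}
  [5] u=1 | in [-3,3] | out [-3,2] | ==

Converged values:
  [0] [-1,1]
  [1] [-3,2]
  [2] [-1,1]
  [3] [-3,3]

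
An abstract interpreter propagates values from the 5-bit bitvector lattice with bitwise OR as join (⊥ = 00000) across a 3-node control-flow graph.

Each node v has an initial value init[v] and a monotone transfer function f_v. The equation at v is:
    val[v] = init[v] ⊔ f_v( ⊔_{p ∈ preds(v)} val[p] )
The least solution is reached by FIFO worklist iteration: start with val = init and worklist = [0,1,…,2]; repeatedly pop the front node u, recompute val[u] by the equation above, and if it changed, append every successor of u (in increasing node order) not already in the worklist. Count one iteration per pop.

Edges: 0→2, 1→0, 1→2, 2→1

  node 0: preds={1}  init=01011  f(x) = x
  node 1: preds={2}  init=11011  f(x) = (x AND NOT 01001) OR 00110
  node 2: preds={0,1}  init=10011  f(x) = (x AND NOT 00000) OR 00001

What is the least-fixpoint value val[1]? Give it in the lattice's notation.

11111

Iteration log — 6 steps:
  step 1. node 0  ⊔preds=11011  new=11011  old=01011  +wl: 
  step 2. node 1  ⊔preds=10011  new=11111  old=11011  +wl: 0
  step 3. node 2  ⊔preds=11111  new=11111  old=10011  +wl: 1
  step 4. node 0  ⊔preds=11111  new=11111  old=11011  +wl: 2
  step 5. node 1  ⊔preds=11111  new=11111  stable
  step 6. node 2  ⊔preds=11111  new=11111  stable

Least fixpoint reached:
  node 0: 11111
  node 1: 11111
  node 2: 11111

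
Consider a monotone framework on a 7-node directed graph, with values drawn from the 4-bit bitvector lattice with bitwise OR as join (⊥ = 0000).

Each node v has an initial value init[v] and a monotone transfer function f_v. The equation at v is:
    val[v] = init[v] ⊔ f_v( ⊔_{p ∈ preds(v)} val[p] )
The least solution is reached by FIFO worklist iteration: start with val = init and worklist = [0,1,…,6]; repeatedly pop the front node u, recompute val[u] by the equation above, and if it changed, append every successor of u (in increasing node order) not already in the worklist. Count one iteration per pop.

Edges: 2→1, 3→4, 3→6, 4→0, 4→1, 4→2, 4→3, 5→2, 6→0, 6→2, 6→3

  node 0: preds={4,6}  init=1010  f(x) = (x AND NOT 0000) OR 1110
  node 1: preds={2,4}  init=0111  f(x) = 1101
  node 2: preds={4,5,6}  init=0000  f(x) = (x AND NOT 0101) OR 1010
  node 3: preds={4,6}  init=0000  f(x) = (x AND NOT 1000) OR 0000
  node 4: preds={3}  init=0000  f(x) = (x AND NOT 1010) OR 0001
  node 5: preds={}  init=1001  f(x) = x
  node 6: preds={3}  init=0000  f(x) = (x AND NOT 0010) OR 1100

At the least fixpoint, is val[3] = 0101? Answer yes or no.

yes

Trace (17 dequeues):
  [1] u=0 | in 0000 | out 1110 | prev 1010 | push {}
  [2] u=1 | in 0000 | out 1111 | prev 0111 | push {}
  [3] u=2 | in 1001 | out 1010 | prev 0000 | push {1}
  [4] u=3 | in 0000 | out 0000 | ==
  [5] u=4 | in 0000 | out 0001 | prev 0000 | push {0,2,3}
  [6] u=5 | in 0000 | out 1001 | ==
  [7] u=6 | in 0000 | out 1100 | prev 0000 | push {}
  [8] u=1 | in 1011 | out 1111 | ==
  [9] u=0 | in 1101 | out 1111 | prev 1110 | push {}
  [10] u=2 | in 1101 | out 1010 | ==
  [11] u=3 | in 1101 | out 0101 | prev 0000 | push {4,6}
  [12] u=4 | in 0101 | out 0101 | prev 0001 | push {0,1,2,3}
  [13] u=6 | in 0101 | out 1101 | prev 1100 | push {}
  [14] u=0 | in 1101 | out 1111 | ==
  [15] u=1 | in 1111 | out 1111 | ==
  [16] u=2 | in 1101 | out 1010 | ==
  [17] u=3 | in 1101 | out 0101 | ==

Converged values:
  [0] 1111
  [1] 1111
  [2] 1010
  [3] 0101
  [4] 0101
  [5] 1001
  [6] 1101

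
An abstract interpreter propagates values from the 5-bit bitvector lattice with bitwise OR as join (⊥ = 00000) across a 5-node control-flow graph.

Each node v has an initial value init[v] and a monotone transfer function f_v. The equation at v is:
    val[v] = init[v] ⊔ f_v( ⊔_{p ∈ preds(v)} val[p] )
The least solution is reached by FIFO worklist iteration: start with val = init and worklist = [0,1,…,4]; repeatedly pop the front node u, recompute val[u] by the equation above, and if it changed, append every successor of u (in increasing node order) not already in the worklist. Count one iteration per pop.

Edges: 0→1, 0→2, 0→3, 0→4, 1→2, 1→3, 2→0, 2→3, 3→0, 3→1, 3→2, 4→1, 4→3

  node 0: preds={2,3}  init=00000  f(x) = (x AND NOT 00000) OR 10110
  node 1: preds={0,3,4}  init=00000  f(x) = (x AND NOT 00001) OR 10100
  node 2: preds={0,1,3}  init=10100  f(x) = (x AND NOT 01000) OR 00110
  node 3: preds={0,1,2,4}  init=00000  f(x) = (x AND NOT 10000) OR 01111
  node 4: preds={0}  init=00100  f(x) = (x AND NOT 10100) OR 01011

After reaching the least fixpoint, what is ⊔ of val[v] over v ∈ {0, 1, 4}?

Iteration log — 11 steps:
  step 1. node 0  ⊔preds=10100  new=10110  old=00000  +wl: 
  step 2. node 1  ⊔preds=10110  new=10110  old=00000  +wl: 
  step 3. node 2  ⊔preds=10110  new=10110  old=10100  +wl: 0
  step 4. node 3  ⊔preds=10110  new=01111  old=00000  +wl: 1,2
  step 5. node 4  ⊔preds=10110  new=01111  old=00100  +wl: 3
  step 6. node 0  ⊔preds=11111  new=11111  old=10110  +wl: 4
  step 7. node 1  ⊔preds=11111  new=11110  old=10110  +wl: 
  step 8. node 2  ⊔preds=11111  new=10111  old=10110  +wl: 0
  step 9. node 3  ⊔preds=11111  new=01111  stable
  step 10. node 4  ⊔preds=11111  new=01111  stable
  step 11. node 0  ⊔preds=11111  new=11111  stable

Least fixpoint reached:
  node 0: 11111
  node 1: 11110
  node 2: 10111
  node 3: 01111
  node 4: 01111

11111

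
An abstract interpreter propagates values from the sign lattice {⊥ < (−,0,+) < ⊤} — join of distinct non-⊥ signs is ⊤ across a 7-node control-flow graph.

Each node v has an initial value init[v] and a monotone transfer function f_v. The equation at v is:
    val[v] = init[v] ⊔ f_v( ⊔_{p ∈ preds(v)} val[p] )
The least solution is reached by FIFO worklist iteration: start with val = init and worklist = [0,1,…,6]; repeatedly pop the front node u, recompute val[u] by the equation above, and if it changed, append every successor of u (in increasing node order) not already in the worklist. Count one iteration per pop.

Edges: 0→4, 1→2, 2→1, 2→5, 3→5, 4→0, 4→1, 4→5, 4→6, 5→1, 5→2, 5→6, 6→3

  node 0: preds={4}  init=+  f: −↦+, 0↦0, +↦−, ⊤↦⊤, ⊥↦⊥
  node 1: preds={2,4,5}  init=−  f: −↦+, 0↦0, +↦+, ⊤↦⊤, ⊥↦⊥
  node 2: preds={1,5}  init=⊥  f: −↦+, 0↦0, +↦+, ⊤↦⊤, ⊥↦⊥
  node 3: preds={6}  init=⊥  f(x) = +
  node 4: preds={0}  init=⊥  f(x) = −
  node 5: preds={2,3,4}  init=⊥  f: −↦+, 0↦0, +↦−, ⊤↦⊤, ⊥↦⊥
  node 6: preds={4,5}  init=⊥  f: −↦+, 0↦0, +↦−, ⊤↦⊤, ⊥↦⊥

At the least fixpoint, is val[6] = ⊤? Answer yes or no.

yes

Iteration log — 13 steps:
  step 1. node 0  ⊔preds=⊥  new=+  stable
  step 2. node 1  ⊔preds=⊥  new=−  stable
  step 3. node 2  ⊔preds=−  new=+  old=⊥  +wl: 1
  step 4. node 3  ⊔preds=⊥  new=+  old=⊥  +wl: 
  step 5. node 4  ⊔preds=+  new=−  old=⊥  +wl: 0
  step 6. node 5  ⊔preds=⊤  new=⊤  old=⊥  +wl: 2
  step 7. node 6  ⊔preds=⊤  new=⊤  old=⊥  +wl: 3
  step 8. node 1  ⊔preds=⊤  new=⊤  old=−  +wl: 
  step 9. node 0  ⊔preds=−  new=+  stable
  step 10. node 2  ⊔preds=⊤  new=⊤  old=+  +wl: 1,5
  step 11. node 3  ⊔preds=⊤  new=+  stable
  step 12. node 1  ⊔preds=⊤  new=⊤  stable
  step 13. node 5  ⊔preds=⊤  new=⊤  stable

Least fixpoint reached:
  node 0: +
  node 1: ⊤
  node 2: ⊤
  node 3: +
  node 4: −
  node 5: ⊤
  node 6: ⊤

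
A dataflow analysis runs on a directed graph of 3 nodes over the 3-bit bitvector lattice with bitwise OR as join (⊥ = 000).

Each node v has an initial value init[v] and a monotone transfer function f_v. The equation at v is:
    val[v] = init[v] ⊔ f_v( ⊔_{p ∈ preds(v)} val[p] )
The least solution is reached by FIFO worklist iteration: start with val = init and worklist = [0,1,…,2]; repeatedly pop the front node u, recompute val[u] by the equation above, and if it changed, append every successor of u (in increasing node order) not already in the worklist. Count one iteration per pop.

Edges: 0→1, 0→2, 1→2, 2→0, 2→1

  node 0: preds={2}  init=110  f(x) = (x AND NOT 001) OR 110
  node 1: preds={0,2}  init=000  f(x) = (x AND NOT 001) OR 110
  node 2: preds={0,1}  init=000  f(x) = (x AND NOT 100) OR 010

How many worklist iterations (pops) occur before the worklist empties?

5

Iteration log — 5 steps:
  step 1. node 0  ⊔preds=000  new=110  stable
  step 2. node 1  ⊔preds=110  new=110  old=000  +wl: 
  step 3. node 2  ⊔preds=110  new=010  old=000  +wl: 0,1
  step 4. node 0  ⊔preds=010  new=110  stable
  step 5. node 1  ⊔preds=110  new=110  stable

Least fixpoint reached:
  node 0: 110
  node 1: 110
  node 2: 010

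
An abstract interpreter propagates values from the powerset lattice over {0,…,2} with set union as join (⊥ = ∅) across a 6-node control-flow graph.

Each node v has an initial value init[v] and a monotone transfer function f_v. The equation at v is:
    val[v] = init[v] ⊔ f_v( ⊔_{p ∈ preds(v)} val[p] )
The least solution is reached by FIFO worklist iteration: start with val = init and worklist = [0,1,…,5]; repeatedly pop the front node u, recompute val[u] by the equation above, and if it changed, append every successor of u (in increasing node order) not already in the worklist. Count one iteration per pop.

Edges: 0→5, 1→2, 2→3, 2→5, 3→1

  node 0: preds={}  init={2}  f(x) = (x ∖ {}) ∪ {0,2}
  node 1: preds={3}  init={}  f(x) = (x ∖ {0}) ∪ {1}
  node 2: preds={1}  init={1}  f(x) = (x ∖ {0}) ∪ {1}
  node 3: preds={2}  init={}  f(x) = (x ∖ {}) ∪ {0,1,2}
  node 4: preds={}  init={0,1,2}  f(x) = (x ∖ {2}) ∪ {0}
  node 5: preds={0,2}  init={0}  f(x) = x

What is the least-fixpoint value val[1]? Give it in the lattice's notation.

{1,2}

Iteration log — 10 steps:
  step 1. node 0  ⊔preds={}  new={0,2}  old={2}  +wl: 
  step 2. node 1  ⊔preds={}  new={1}  old={}  +wl: 
  step 3. node 2  ⊔preds={1}  new={1}  stable
  step 4. node 3  ⊔preds={1}  new={0,1,2}  old={}  +wl: 1
  step 5. node 4  ⊔preds={}  new={0,1,2}  stable
  step 6. node 5  ⊔preds={0,1,2}  new={0,1,2}  old={0}  +wl: 
  step 7. node 1  ⊔preds={0,1,2}  new={1,2}  old={1}  +wl: 2
  step 8. node 2  ⊔preds={1,2}  new={1,2}  old={1}  +wl: 3,5
  step 9. node 3  ⊔preds={1,2}  new={0,1,2}  stable
  step 10. node 5  ⊔preds={0,1,2}  new={0,1,2}  stable

Least fixpoint reached:
  node 0: {0,2}
  node 1: {1,2}
  node 2: {1,2}
  node 3: {0,1,2}
  node 4: {0,1,2}
  node 5: {0,1,2}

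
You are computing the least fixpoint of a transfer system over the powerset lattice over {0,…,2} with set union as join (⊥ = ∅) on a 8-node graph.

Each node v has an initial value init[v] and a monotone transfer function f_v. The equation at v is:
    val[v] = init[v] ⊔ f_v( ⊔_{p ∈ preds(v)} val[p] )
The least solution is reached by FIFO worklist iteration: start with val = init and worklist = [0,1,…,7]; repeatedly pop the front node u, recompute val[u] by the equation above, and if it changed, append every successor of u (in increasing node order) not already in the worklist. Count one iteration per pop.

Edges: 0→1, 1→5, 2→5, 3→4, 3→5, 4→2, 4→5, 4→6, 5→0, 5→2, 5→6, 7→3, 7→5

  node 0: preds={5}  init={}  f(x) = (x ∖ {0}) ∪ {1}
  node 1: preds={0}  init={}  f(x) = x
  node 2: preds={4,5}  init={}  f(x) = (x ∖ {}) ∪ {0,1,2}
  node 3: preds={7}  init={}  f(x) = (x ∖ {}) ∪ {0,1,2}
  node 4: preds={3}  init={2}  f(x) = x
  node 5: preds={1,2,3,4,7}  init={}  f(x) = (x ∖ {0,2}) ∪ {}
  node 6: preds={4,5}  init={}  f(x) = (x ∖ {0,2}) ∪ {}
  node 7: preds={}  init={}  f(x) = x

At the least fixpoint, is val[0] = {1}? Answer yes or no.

Trace (10 dequeues):
  [1] u=0 | in {} | out {1} | prev {} | push {}
  [2] u=1 | in {1} | out {1} | prev {} | push {}
  [3] u=2 | in {2} | out {0,1,2} | prev {} | push {}
  [4] u=3 | in {} | out {0,1,2} | prev {} | push {}
  [5] u=4 | in {0,1,2} | out {0,1,2} | prev {2} | push {2}
  [6] u=5 | in {0,1,2} | out {1} | prev {} | push {0}
  [7] u=6 | in {0,1,2} | out {1} | prev {} | push {}
  [8] u=7 | in {} | out {} | ==
  [9] u=2 | in {0,1,2} | out {0,1,2} | ==
  [10] u=0 | in {1} | out {1} | ==

Converged values:
  [0] {1}
  [1] {1}
  [2] {0,1,2}
  [3] {0,1,2}
  [4] {0,1,2}
  [5] {1}
  [6] {1}
  [7] {}

yes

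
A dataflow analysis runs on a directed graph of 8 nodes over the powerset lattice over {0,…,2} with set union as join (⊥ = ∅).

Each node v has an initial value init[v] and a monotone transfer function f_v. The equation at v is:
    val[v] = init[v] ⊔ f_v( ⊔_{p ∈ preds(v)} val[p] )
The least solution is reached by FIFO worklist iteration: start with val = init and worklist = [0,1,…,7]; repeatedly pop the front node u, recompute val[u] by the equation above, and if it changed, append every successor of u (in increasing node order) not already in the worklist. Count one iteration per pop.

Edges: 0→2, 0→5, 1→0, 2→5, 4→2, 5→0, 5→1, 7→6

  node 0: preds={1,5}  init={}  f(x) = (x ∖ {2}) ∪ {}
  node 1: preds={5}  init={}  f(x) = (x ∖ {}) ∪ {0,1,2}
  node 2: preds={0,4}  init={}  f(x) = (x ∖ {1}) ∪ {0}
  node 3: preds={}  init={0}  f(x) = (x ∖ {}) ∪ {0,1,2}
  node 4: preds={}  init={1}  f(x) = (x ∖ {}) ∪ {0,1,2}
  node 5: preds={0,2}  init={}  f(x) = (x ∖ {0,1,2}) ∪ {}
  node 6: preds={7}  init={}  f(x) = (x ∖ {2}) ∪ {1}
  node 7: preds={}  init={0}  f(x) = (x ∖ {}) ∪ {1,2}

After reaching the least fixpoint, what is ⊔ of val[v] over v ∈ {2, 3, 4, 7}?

{0,1,2}

Worklist (12 pops):
  #1 pop 0: in={} → {} (no change)
  #2 pop 1: in={} → {0,1,2} (was {}); enqueue [0]
  #3 pop 2: in={1} → {0} (was {}); enqueue []
  #4 pop 3: in={} → {0,1,2} (was {0}); enqueue []
  #5 pop 4: in={} → {0,1,2} (was {1}); enqueue [2]
  #6 pop 5: in={0} → {} (no change)
  #7 pop 6: in={0} → {0,1} (was {}); enqueue []
  #8 pop 7: in={} → {0,1,2} (was {0}); enqueue [6]
  #9 pop 0: in={0,1,2} → {0,1} (was {}); enqueue [5]
  #10 pop 2: in={0,1,2} → {0,2} (was {0}); enqueue []
  #11 pop 6: in={0,1,2} → {0,1} (no change)
  #12 pop 5: in={0,1,2} → {} (no change)

Fixpoint:
  val[0] = {0,1}
  val[1] = {0,1,2}
  val[2] = {0,2}
  val[3] = {0,1,2}
  val[4] = {0,1,2}
  val[5] = {}
  val[6] = {0,1}
  val[7] = {0,1,2}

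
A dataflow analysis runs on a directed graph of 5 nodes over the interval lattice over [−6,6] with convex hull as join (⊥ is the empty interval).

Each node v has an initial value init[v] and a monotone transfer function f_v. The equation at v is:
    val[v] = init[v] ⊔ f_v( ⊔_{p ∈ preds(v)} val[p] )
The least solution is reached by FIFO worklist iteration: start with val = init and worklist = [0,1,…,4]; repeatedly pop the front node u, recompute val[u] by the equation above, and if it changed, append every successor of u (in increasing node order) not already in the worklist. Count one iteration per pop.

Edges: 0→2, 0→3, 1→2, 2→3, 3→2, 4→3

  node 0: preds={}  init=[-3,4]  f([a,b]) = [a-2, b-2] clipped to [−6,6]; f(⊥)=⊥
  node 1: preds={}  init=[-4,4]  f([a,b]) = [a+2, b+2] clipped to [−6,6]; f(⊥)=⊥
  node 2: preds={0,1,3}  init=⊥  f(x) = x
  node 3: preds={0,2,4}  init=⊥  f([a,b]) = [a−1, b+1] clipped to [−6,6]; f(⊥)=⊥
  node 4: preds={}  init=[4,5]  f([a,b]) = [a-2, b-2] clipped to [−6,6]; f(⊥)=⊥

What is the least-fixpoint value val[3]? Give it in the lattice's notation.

[-6,6]

Iteration log — 9 steps:
  step 1. node 0  ⊔preds=⊥  new=[-3,4]  stable
  step 2. node 1  ⊔preds=⊥  new=[-4,4]  stable
  step 3. node 2  ⊔preds=[-4,4]  new=[-4,4]  old=⊥  +wl: 
  step 4. node 3  ⊔preds=[-4,5]  new=[-5,6]  old=⊥  +wl: 2
  step 5. node 4  ⊔preds=⊥  new=[4,5]  stable
  step 6. node 2  ⊔preds=[-5,6]  new=[-5,6]  old=[-4,4]  +wl: 3
  step 7. node 3  ⊔preds=[-5,6]  new=[-6,6]  old=[-5,6]  +wl: 2
  step 8. node 2  ⊔preds=[-6,6]  new=[-6,6]  old=[-5,6]  +wl: 3
  step 9. node 3  ⊔preds=[-6,6]  new=[-6,6]  stable

Least fixpoint reached:
  node 0: [-3,4]
  node 1: [-4,4]
  node 2: [-6,6]
  node 3: [-6,6]
  node 4: [4,5]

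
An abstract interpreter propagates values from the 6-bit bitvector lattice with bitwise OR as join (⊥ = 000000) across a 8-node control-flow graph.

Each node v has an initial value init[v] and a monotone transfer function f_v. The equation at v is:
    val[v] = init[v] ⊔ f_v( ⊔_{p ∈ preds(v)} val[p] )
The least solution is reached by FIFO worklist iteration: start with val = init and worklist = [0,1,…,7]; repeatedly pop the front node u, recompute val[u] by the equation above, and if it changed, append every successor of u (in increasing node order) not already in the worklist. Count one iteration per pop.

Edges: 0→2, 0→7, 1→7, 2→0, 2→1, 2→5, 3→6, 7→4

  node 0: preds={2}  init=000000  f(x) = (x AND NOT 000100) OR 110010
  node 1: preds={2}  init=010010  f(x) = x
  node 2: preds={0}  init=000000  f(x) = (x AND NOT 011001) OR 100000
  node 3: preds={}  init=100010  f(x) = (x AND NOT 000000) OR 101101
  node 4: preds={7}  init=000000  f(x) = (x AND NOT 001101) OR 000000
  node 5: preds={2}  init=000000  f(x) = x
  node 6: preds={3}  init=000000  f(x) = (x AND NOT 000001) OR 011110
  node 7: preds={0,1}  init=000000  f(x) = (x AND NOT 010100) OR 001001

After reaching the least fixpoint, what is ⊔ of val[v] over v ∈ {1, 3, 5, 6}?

111111

Iteration log — 12 steps:
  step 1. node 0  ⊔preds=000000  new=110010  old=000000  +wl: 
  step 2. node 1  ⊔preds=000000  new=010010  stable
  step 3. node 2  ⊔preds=110010  new=100010  old=000000  +wl: 0,1
  step 4. node 3  ⊔preds=000000  new=101111  old=100010  +wl: 
  step 5. node 4  ⊔preds=000000  new=000000  stable
  step 6. node 5  ⊔preds=100010  new=100010  old=000000  +wl: 
  step 7. node 6  ⊔preds=101111  new=111110  old=000000  +wl: 
  step 8. node 7  ⊔preds=110010  new=101011  old=000000  +wl: 4
  step 9. node 0  ⊔preds=100010  new=110010  stable
  step 10. node 1  ⊔preds=100010  new=110010  old=010010  +wl: 7
  step 11. node 4  ⊔preds=101011  new=100010  old=000000  +wl: 
  step 12. node 7  ⊔preds=110010  new=101011  stable

Least fixpoint reached:
  node 0: 110010
  node 1: 110010
  node 2: 100010
  node 3: 101111
  node 4: 100010
  node 5: 100010
  node 6: 111110
  node 7: 101011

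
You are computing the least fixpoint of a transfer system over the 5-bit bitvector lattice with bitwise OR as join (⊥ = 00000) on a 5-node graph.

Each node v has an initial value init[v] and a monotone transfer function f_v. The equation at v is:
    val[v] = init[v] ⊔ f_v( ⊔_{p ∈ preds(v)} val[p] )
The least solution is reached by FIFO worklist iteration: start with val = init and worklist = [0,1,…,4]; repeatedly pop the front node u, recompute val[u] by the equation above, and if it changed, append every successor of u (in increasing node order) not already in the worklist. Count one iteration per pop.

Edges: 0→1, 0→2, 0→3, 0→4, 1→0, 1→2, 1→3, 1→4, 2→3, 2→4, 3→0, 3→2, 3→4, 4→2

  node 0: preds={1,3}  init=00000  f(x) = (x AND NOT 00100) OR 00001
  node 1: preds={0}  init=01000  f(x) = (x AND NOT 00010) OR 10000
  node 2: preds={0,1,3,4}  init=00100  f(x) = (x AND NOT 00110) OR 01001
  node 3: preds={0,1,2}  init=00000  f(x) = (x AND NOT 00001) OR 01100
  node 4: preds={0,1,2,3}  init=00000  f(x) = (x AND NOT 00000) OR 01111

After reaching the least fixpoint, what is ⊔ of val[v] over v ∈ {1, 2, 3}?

11101

Trace (10 dequeues):
  [1] u=0 | in 01000 | out 01001 | prev 00000 | push {}
  [2] u=1 | in 01001 | out 11001 | prev 01000 | push {0}
  [3] u=2 | in 11001 | out 11101 | prev 00100 | push {}
  [4] u=3 | in 11101 | out 11100 | prev 00000 | push {2}
  [5] u=4 | in 11101 | out 11111 | prev 00000 | push {}
  [6] u=0 | in 11101 | out 11001 | prev 01001 | push {1,3,4}
  [7] u=2 | in 11111 | out 11101 | ==
  [8] u=1 | in 11001 | out 11001 | ==
  [9] u=3 | in 11101 | out 11100 | ==
  [10] u=4 | in 11101 | out 11111 | ==

Converged values:
  [0] 11001
  [1] 11001
  [2] 11101
  [3] 11100
  [4] 11111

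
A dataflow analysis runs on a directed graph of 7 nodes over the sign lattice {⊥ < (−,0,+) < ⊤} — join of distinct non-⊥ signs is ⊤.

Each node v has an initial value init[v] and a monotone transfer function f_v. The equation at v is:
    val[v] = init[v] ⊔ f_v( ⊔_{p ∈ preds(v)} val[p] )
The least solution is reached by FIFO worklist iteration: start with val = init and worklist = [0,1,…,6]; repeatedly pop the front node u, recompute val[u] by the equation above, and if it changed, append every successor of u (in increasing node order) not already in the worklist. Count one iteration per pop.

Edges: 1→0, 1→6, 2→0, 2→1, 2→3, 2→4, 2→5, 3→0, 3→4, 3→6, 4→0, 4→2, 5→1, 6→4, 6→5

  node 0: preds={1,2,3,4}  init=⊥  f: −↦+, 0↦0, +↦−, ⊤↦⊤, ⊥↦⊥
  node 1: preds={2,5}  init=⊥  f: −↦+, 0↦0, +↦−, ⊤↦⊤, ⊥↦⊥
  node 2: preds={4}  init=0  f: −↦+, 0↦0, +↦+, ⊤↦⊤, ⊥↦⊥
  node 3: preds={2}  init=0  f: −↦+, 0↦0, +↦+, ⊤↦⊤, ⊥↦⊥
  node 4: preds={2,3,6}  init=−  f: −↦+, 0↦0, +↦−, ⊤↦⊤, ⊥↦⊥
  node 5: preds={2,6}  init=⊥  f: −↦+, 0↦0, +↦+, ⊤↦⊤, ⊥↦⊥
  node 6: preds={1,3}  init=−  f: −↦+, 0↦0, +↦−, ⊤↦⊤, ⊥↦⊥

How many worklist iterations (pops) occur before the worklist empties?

14

Worklist (14 pops):
  #1 pop 0: in=⊤ → ⊤ (was ⊥); enqueue []
  #2 pop 1: in=0 → 0 (was ⊥); enqueue [0]
  #3 pop 2: in=− → ⊤ (was 0); enqueue [1]
  #4 pop 3: in=⊤ → ⊤ (was 0); enqueue []
  #5 pop 4: in=⊤ → ⊤ (was −); enqueue [2]
  #6 pop 5: in=⊤ → ⊤ (was ⊥); enqueue []
  #7 pop 6: in=⊤ → ⊤ (was −); enqueue [4,5]
  #8 pop 0: in=⊤ → ⊤ (no change)
  #9 pop 1: in=⊤ → ⊤ (was 0); enqueue [0,6]
  #10 pop 2: in=⊤ → ⊤ (no change)
  #11 pop 4: in=⊤ → ⊤ (no change)
  #12 pop 5: in=⊤ → ⊤ (no change)
  #13 pop 0: in=⊤ → ⊤ (no change)
  #14 pop 6: in=⊤ → ⊤ (no change)

Fixpoint:
  val[0] = ⊤
  val[1] = ⊤
  val[2] = ⊤
  val[3] = ⊤
  val[4] = ⊤
  val[5] = ⊤
  val[6] = ⊤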